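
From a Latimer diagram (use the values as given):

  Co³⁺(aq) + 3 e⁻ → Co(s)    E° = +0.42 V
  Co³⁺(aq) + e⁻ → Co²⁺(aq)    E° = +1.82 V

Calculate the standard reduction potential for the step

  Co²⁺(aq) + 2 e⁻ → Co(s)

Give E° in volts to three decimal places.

-0.280 V

Sequential free energies add, so n₃E°₃ = n₁E°₁ + n₂E°₂.
With n₃ = 3, and the known step contributing 1×(+1.82) V, the unknown satisfies 2·E° = 3×(+0.42) − 1×(+1.82) = -0.560.
E° = -0.560 / 2 = -0.280 V.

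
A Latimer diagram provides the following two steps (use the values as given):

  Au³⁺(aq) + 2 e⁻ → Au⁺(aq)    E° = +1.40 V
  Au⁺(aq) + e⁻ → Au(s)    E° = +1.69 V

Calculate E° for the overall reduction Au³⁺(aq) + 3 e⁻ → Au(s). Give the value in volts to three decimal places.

+1.497 V

Standard free energies of sequential steps add: ΔG°₃ = ΔG°₁ + ΔG°₂, so n₃E°₃ = n₁E°₁ + n₂E°₂.
E°₃ = (2×+1.40 + 1×+1.69) / 3 = (+4.490) / 3 = +1.497 V.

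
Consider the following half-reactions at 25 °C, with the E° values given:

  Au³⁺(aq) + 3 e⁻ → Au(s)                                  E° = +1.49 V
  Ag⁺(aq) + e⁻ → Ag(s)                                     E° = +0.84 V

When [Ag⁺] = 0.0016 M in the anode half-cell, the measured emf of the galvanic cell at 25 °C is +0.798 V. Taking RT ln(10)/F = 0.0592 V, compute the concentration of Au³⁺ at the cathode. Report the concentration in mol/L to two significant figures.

Au³⁺/Au is the cathode, Ag⁺/Ag the anode: E°cell = +0.65 V, n = 3.
Overall reaction: Au³⁺(aq) + 3 Ag(s) → Au(s) + 3 Ag⁺(aq); Q = [Ag⁺]^3/[Au³⁺]^1.
From E = E° − (0.0592/n) log Q: log Q = (E° − E)·n/0.0592 = (+0.65 − (+0.798))·3/0.0592 = -7.5000.
So 1·log[Au³⁺] = 3·log(0.0016) − log Q = -8.3876 − (-7.5000) = -0.8876; [Au³⁺] = 10^(-0.8876) ≈ 0.13 M.

0.13 M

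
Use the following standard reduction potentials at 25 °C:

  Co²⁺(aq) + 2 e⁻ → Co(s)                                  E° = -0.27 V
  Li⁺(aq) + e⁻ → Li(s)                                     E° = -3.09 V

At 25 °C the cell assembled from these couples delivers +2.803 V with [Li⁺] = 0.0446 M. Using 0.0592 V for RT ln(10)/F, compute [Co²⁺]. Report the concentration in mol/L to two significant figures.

0.00053 M

Co²⁺/Co is the cathode, Li⁺/Li the anode: E°cell = +2.82 V, n = 2.
Overall reaction: Co²⁺(aq) + 2 Li(s) → Co(s) + 2 Li⁺(aq); Q = [Li⁺]^2/[Co²⁺]^1.
From E = E° − (0.0592/n) log Q: log Q = (E° − E)·n/0.0592 = (+2.82 − (+2.803))·2/0.0592 = 0.5743.
So 1·log[Co²⁺] = 2·log(0.0446) − log Q = -2.7013 − (0.5743) = -3.2756; [Co²⁺] = 10^(-3.2756) ≈ 0.00053 M.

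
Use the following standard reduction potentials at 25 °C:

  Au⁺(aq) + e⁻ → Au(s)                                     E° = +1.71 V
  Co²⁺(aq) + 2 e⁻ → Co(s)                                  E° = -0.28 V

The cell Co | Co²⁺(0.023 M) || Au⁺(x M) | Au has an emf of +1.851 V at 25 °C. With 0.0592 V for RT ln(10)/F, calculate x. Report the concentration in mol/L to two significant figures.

Au⁺/Au is the cathode, Co²⁺/Co the anode: E°cell = +1.99 V, n = 2.
Overall reaction: 2 Au⁺(aq) + Co(s) → 2 Au(s) + Co²⁺(aq); Q = [Co²⁺]^1/[Au⁺]^2.
From E = E° − (0.0592/n) log Q: log Q = (E° − E)·n/0.0592 = (+1.99 − (+1.851))·2/0.0592 = 4.6959.
So 2·log[Au⁺] = 1·log(0.023) − log Q = -1.6383 − (4.6959) = -6.3342; log[Au⁺] = -6.3342 / 2 = -3.1671; [Au⁺] = 10^(-3.1671) ≈ 0.00068 M.

0.00068 M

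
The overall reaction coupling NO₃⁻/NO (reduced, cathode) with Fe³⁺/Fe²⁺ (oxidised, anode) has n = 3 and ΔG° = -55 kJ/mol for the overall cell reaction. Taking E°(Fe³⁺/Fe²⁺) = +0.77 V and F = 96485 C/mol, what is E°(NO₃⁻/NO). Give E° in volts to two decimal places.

+0.96 V

E°cell = −ΔG°/(nF) = −(-55×10³)/((3)(96485)) = +0.190 V.
Since NO₃⁻/NO is the cathode and Fe³⁺/Fe²⁺ the anode, E°cell = E°(NO₃⁻/NO) − E°(Fe³⁺/Fe²⁺).
So E°(NO₃⁻/NO) = E°cell + E°(Fe³⁺/Fe²⁺) = +0.190 + (+0.77) = +0.96 V.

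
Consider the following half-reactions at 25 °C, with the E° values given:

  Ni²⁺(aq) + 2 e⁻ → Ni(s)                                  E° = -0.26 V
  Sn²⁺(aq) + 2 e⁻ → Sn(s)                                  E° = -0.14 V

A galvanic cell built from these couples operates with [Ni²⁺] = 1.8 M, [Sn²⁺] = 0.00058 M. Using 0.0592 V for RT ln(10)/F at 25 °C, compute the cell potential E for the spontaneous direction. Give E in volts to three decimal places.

Sn²⁺/Sn is the cathode (higher E°), Ni²⁺/Ni the anode: E°cell = -0.14 − (-0.26) = +0.12 V, n = 2.
Overall: Sn²⁺(aq) + Ni(s) → Sn(s) + Ni²⁺(aq)
Q = [Ni²⁺] / ([Sn²⁺]); log Q = 3.492.
E = E° − (0.0592/n) log Q = +0.12 − (0.0592/2)(3.492) = +0.017 V.

+0.017 V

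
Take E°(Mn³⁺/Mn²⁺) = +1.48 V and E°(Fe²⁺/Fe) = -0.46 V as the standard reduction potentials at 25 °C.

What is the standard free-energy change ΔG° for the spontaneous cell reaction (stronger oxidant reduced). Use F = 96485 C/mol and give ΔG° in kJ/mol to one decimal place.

-374.4 kJ/mol

Mn³⁺/Mn²⁺ (E° = +1.48 V) is the cathode; Fe²⁺/Fe (E° = -0.46 V) is the anode, so E°cell = +1.94 V.
Balancing electrons gives n = 2 (lcm of 1 and 2).
ΔG° = −nFE° = −(2)(96485)(+1.94) = -374,362 J = -374.4 kJ/mol.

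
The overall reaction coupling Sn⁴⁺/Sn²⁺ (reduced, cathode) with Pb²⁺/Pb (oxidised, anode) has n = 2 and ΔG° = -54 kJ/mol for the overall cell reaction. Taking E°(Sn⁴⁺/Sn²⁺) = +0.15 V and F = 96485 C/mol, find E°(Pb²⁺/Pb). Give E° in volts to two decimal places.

E°cell = −ΔG°/(nF) = −(-54×10³)/((2)(96485)) = +0.280 V.
Since Sn⁴⁺/Sn²⁺ is the cathode and Pb²⁺/Pb the anode, E°cell = E°(Sn⁴⁺/Sn²⁺) − E°(Pb²⁺/Pb).
So E°(Pb²⁺/Pb) = E°(Sn⁴⁺/Sn²⁺) − E°cell = (+0.15) − (+0.280) = -0.13 V.

-0.13 V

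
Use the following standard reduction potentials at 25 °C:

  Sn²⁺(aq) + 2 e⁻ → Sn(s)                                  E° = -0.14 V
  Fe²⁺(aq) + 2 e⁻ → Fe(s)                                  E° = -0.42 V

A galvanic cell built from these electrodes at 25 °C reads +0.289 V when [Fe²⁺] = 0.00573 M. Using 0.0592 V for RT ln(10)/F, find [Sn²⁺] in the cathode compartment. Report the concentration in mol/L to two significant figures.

0.012 M

Sn²⁺/Sn is the cathode, Fe²⁺/Fe the anode: E°cell = +0.28 V, n = 2.
Overall reaction: Sn²⁺(aq) + Fe(s) → Sn(s) + Fe²⁺(aq); Q = [Fe²⁺]^1/[Sn²⁺]^1.
From E = E° − (0.0592/n) log Q: log Q = (E° − E)·n/0.0592 = (+0.28 − (+0.289))·2/0.0592 = -0.3041.
So 1·log[Sn²⁺] = 1·log(0.00573) − log Q = -2.2418 − (-0.3041) = -1.9377; [Sn²⁺] = 10^(-1.9377) ≈ 0.012 M.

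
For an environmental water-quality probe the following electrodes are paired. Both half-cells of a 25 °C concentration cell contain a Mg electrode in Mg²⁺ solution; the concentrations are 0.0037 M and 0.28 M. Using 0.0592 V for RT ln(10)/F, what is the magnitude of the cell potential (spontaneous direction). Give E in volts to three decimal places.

For a concentration cell E°cell = 0. The 0.28 M side is the cathode (reduction is favoured where [Mg²⁺] is higher).
With n = 2, E = −(0.0592/2) log([Mg²⁺]ₐₙ/[Mg²⁺]꜀ₐₜ) = −(0.0592/2) log(0.0037/0.28) = −(0.0592/2)(-1.879) = +0.056 V.

+0.056 V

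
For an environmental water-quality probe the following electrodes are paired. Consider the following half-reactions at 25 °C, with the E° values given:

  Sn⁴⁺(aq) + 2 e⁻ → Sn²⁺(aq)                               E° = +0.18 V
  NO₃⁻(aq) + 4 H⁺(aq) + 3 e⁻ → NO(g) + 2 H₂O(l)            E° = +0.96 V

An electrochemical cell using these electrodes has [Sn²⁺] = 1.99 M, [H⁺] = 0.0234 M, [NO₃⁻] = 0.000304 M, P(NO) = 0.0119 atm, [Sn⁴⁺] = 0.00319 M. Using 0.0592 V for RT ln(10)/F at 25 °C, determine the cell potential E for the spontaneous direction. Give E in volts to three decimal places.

+0.703 V

NO₃⁻/NO is the cathode (higher E°), Sn⁴⁺/Sn²⁺ the anode: E°cell = +0.96 − (+0.18) = +0.78 V, n = 6.
Overall: 2 NO₃⁻(aq) + 8 H⁺(aq) + 3 Sn²⁺(aq) → 2 NO(g) + 4 H₂O(l) + 3 Sn⁴⁺(aq)
Q = P(NO)^2·[Sn⁴⁺]^3 / ([NO₃⁻]^2·[H⁺]^8·[Sn²⁺]^3); log Q = 7.846.
E = E° − (0.0592/n) log Q = +0.78 − (0.0592/6)(7.846) = +0.703 V.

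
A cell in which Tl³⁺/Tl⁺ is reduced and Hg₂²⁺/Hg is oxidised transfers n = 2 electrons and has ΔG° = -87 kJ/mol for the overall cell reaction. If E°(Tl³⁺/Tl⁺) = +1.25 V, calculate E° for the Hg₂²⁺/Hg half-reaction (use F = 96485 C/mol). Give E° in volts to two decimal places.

+0.80 V

E°cell = −ΔG°/(nF) = −(-87×10³)/((2)(96485)) = +0.451 V.
Since Tl³⁺/Tl⁺ is the cathode and Hg₂²⁺/Hg the anode, E°cell = E°(Tl³⁺/Tl⁺) − E°(Hg₂²⁺/Hg).
So E°(Hg₂²⁺/Hg) = E°(Tl³⁺/Tl⁺) − E°cell = (+1.25) − (+0.451) = +0.80 V.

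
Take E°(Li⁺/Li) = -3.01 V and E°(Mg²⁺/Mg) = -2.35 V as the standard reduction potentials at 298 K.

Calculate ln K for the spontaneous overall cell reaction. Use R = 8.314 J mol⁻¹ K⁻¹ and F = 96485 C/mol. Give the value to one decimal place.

51.4

Cathode: Mg²⁺/Mg; anode: Li⁺/Li. E°cell = (-2.35) − (-3.01) = +0.66 V, with n = 2.
ΔG° = −nFE° = −RT ln K, so ln K = nFE°/(RT) = (2)(96485)(+0.66) / ((8.314)(298)) = 51.405.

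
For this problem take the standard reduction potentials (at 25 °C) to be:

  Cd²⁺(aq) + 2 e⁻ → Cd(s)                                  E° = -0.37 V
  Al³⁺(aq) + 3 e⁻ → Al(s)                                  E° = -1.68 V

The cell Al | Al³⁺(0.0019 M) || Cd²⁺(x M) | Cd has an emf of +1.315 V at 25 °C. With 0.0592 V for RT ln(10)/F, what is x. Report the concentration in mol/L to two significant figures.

Cd²⁺/Cd is the cathode, Al³⁺/Al the anode: E°cell = +1.31 V, n = 6.
Overall reaction: 3 Cd²⁺(aq) + 2 Al(s) → 3 Cd(s) + 2 Al³⁺(aq); Q = [Al³⁺]^2/[Cd²⁺]^3.
From E = E° − (0.0592/n) log Q: log Q = (E° − E)·n/0.0592 = (+1.31 − (+1.315))·6/0.0592 = -0.5068.
So 3·log[Cd²⁺] = 2·log(0.0019) − log Q = -5.4425 − (-0.5068) = -4.9357; log[Cd²⁺] = -4.9357 / 3 = -1.6452; [Cd²⁺] = 10^(-1.6452) ≈ 0.023 M.

0.023 M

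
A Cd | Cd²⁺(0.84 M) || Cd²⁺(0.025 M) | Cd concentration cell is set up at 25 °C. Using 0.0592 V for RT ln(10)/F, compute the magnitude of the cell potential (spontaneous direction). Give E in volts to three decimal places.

+0.045 V

For a concentration cell E°cell = 0. The 0.84 M side is the cathode (reduction is favoured where [Cd²⁺] is higher).
With n = 2, E = −(0.0592/2) log([Cd²⁺]ₐₙ/[Cd²⁺]꜀ₐₜ) = −(0.0592/2) log(0.025/0.84) = −(0.0592/2)(-1.526) = +0.045 V.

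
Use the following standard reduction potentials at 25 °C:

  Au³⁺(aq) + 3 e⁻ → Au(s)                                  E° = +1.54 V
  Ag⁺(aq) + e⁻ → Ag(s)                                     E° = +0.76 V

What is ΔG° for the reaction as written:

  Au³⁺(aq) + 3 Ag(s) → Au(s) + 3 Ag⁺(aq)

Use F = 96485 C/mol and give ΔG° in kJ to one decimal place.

As written, Au³⁺/Au is reduced (cathode) and Ag⁺/Ag is oxidised (anode), so E°cell = (+1.54) − (+0.76) = +0.78 V.
Balancing electrons gives n = 3.
ΔG° = −nFE° = −(3)(96485)(+0.78) = -225,775 J = -225.8 kJ.

-225.8 kJ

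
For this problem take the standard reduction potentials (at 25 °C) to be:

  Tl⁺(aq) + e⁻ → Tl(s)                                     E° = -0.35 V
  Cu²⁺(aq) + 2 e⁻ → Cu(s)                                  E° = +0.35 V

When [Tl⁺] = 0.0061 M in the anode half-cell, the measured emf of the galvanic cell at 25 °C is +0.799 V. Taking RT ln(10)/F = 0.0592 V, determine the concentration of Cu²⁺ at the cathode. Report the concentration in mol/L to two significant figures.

0.082 M

Cu²⁺/Cu is the cathode, Tl⁺/Tl the anode: E°cell = +0.70 V, n = 2.
Overall reaction: Cu²⁺(aq) + 2 Tl(s) → Cu(s) + 2 Tl⁺(aq); Q = [Tl⁺]^2/[Cu²⁺]^1.
From E = E° − (0.0592/n) log Q: log Q = (E° − E)·n/0.0592 = (+0.70 − (+0.799))·2/0.0592 = -3.3446.
So 1·log[Cu²⁺] = 2·log(0.0061) − log Q = -4.4293 − (-3.3446) = -1.0847; [Cu²⁺] = 10^(-1.0847) ≈ 0.082 M.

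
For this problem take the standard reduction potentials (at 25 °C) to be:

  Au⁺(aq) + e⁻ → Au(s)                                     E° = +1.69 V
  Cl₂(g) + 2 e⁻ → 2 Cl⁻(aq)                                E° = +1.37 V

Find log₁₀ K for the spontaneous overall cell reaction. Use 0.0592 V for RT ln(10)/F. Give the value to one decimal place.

Cathode: Au⁺/Au; anode: Cl₂/Cl⁻. E°cell = +0.32 V, n = 2.
log K = nE°cell / 0.0592 = (2)(+0.32) / 0.0592 = 10.8.

10.8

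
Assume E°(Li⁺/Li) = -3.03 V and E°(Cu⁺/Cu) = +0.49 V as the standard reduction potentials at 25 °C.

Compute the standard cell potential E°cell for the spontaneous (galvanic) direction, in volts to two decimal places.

+3.52 V

The Cu⁺/Cu couple has the higher reduction potential, so it is the cathode; Li⁺/Li is oxidised at the anode.
E°cell = E°(cathode) − E°(anode) = (+0.49) − (-3.03) = +3.52 V.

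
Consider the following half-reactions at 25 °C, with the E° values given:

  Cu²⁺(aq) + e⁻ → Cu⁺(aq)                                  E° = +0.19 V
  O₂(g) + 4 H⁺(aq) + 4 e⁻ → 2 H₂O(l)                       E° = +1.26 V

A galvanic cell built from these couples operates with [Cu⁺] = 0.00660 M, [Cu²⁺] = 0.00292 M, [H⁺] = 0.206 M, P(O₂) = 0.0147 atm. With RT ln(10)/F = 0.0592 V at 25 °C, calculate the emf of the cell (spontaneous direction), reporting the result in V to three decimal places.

+1.023 V

O₂/H₂O is the cathode (higher E°), Cu²⁺/Cu⁺ the anode: E°cell = +1.26 − (+0.19) = +1.07 V, n = 4.
Overall: O₂(g) + 4 H⁺(aq) + 4 Cu⁺(aq) → 2 H₂O(l) + 4 Cu²⁺(aq)
Q = [Cu²⁺]^4 / (P(O₂)·[H⁺]^4·[Cu⁺]^4); log Q = 3.161.
E = E° − (0.0592/n) log Q = +1.07 − (0.0592/4)(3.161) = +1.023 V.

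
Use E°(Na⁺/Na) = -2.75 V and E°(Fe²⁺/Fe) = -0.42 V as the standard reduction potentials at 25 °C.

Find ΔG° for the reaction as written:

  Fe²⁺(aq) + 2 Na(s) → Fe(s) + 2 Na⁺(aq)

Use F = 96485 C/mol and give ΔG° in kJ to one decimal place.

As written, Fe²⁺/Fe is reduced (cathode) and Na⁺/Na is oxidised (anode), so E°cell = (-0.42) − (-2.75) = +2.33 V.
Balancing electrons gives n = 2.
ΔG° = −nFE° = −(2)(96485)(+2.33) = -449,620 J = -449.6 kJ.

-449.6 kJ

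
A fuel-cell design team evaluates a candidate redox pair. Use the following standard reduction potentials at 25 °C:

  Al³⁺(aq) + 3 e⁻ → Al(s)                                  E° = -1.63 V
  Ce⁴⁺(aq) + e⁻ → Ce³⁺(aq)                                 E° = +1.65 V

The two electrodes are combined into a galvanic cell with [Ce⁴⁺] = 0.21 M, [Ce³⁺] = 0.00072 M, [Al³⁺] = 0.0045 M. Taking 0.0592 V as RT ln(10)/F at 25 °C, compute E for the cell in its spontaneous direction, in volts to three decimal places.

Ce⁴⁺/Ce³⁺ is the cathode (higher E°), Al³⁺/Al the anode: E°cell = +1.65 − (-1.63) = +3.28 V, n = 3.
Overall: 3 Ce⁴⁺(aq) + Al(s) → 3 Ce³⁺(aq) + Al³⁺(aq)
Q = [Ce³⁺]^3·[Al³⁺] / ([Ce⁴⁺]^3); log Q = -9.741.
E = E° − (0.0592/n) log Q = +3.28 − (0.0592/3)(-9.741) = +3.472 V.

+3.472 V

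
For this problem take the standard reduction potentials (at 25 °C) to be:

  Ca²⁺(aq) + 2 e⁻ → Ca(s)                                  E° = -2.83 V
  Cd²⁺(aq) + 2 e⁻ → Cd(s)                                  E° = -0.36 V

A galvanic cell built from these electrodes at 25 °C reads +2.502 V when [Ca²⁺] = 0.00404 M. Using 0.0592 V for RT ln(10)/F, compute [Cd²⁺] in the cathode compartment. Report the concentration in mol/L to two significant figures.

Cd²⁺/Cd is the cathode, Ca²⁺/Ca the anode: E°cell = +2.47 V, n = 2.
Overall reaction: Cd²⁺(aq) + Ca(s) → Cd(s) + Ca²⁺(aq); Q = [Ca²⁺]^1/[Cd²⁺]^1.
From E = E° − (0.0592/n) log Q: log Q = (E° − E)·n/0.0592 = (+2.47 − (+2.502))·2/0.0592 = -1.0811.
So 1·log[Cd²⁺] = 1·log(0.00404) − log Q = -2.3936 − (-1.0811) = -1.3125; [Cd²⁺] = 10^(-1.3125) ≈ 0.049 M.

0.049 M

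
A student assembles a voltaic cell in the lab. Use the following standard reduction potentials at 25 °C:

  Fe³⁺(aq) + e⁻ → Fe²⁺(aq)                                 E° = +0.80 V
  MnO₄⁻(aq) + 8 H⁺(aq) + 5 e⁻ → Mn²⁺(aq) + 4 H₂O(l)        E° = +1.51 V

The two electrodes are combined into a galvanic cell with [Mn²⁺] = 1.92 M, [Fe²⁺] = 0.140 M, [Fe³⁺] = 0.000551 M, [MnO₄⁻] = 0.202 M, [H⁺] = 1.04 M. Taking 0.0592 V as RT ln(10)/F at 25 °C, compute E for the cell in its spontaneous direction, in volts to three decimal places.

+0.842 V

MnO₄⁻/Mn²⁺ is the cathode (higher E°), Fe³⁺/Fe²⁺ the anode: E°cell = +1.51 − (+0.80) = +0.71 V, n = 5.
Overall: MnO₄⁻(aq) + 8 H⁺(aq) + 5 Fe²⁺(aq) → Mn²⁺(aq) + 4 H₂O(l) + 5 Fe³⁺(aq)
Q = [Mn²⁺]·[Fe³⁺]^5 / ([MnO₄⁻]·[H⁺]^8·[Fe²⁺]^5); log Q = -11.183.
E = E° − (0.0592/n) log Q = +0.71 − (0.0592/5)(-11.183) = +0.842 V.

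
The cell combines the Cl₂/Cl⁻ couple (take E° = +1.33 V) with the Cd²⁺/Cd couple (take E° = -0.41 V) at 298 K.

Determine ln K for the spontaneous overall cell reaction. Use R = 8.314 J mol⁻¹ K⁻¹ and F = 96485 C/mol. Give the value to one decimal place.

Cathode: Cl₂/Cl⁻; anode: Cd²⁺/Cd. E°cell = (+1.33) − (-0.41) = +1.74 V, with n = 2.
ΔG° = −nFE° = −RT ln K, so ln K = nFE°/(RT) = (2)(96485)(+1.74) / ((8.314)(298)) = 135.523.

135.5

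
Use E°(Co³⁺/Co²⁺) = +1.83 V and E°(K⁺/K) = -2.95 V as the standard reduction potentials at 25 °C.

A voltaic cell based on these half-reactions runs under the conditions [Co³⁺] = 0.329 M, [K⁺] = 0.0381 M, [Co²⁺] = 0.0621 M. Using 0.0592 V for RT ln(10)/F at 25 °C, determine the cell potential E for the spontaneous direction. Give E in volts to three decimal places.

Co³⁺/Co²⁺ is the cathode (higher E°), K⁺/K the anode: E°cell = +1.83 − (-2.95) = +4.78 V, n = 1.
Overall: Co³⁺(aq) + K(s) → Co²⁺(aq) + K⁺(aq)
Q = [Co²⁺]·[K⁺] / ([Co³⁺]); log Q = -2.143.
E = E° − (0.0592/n) log Q = +4.78 − (0.0592/1)(-2.143) = +4.907 V.

+4.907 V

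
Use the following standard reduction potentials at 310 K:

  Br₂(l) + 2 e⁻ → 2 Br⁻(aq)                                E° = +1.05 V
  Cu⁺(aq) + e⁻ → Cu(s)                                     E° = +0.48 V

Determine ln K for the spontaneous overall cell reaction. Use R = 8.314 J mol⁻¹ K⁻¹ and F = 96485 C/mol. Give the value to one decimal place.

42.7

Cathode: Br₂/Br⁻; anode: Cu⁺/Cu. E°cell = (+1.05) − (+0.48) = +0.57 V, with n = 2.
ΔG° = −nFE° = −RT ln K, so ln K = nFE°/(RT) = (2)(96485)(+0.57) / ((8.314)(310)) = 42.677.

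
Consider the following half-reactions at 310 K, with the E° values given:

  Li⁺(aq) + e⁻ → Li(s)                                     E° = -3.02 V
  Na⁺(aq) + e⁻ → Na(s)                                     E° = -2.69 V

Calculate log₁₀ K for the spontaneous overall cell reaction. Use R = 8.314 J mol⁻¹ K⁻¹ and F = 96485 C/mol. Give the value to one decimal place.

5.4

Cathode: Na⁺/Na; anode: Li⁺/Li. E°cell = (-2.69) − (-3.02) = +0.33 V, with n = 1.
ΔG° = −nFE° = −RT ln K, so ln K = nFE°/(RT) = (1)(96485)(+0.33) / ((8.314)(310)) = 12.354.
log₁₀ K = 12.354 / ln 10 = 5.4.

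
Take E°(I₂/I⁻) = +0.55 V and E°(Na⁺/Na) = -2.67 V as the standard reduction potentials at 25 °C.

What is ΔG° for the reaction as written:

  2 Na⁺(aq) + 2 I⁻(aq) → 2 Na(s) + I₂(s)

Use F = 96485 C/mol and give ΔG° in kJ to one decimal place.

+621.4 kJ

As written, Na⁺/Na is reduced (cathode) and I₂/I⁻ is oxidised (anode), so E°cell = (-2.67) − (+0.55) = -3.22 V.
Balancing electrons gives n = 2.
ΔG° = −nFE° = −(2)(96485)(-3.22) = 621,363 J = +621.4 kJ.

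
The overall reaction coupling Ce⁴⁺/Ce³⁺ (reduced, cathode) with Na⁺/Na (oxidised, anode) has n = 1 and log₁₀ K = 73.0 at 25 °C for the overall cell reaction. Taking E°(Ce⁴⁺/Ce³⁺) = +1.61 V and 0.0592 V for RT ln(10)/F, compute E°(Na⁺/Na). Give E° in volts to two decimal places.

-2.71 V

E°cell = (0.0592/n)·log K = (0.0592/1)(73.0) = +4.322 V.
Since Ce⁴⁺/Ce³⁺ is the cathode and Na⁺/Na the anode, E°cell = E°(Ce⁴⁺/Ce³⁺) − E°(Na⁺/Na).
So E°(Na⁺/Na) = E°(Ce⁴⁺/Ce³⁺) − E°cell = (+1.61) − (+4.322) = -2.71 V.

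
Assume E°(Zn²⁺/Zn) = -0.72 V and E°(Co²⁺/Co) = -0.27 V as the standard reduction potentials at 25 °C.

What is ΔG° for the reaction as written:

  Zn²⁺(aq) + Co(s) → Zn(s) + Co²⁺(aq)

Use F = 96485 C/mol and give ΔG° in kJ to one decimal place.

+86.8 kJ

As written, Zn²⁺/Zn is reduced (cathode) and Co²⁺/Co is oxidised (anode), so E°cell = (-0.72) − (-0.27) = -0.45 V.
Balancing electrons gives n = 2.
ΔG° = −nFE° = −(2)(96485)(-0.45) = 86,836 J = +86.8 kJ.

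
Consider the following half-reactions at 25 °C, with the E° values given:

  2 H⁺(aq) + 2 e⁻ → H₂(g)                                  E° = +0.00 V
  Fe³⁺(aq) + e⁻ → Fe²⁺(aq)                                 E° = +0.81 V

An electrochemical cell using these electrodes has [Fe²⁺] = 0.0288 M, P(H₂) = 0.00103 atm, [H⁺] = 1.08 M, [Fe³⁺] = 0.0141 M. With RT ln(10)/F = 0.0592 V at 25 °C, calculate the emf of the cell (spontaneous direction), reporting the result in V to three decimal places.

Fe³⁺/Fe²⁺ is the cathode (higher E°), H⁺/H₂ the anode: E°cell = +0.81 − (+0.00) = +0.81 V, n = 2.
Overall: 2 Fe³⁺(aq) + H₂(g) → 2 Fe²⁺(aq) + 2 H⁺(aq)
Q = [Fe²⁺]^2·[H⁺]^2 / ([Fe³⁺]^2·P(H₂)); log Q = 3.674.
E = E° − (0.0592/n) log Q = +0.81 − (0.0592/2)(3.674) = +0.701 V.

+0.701 V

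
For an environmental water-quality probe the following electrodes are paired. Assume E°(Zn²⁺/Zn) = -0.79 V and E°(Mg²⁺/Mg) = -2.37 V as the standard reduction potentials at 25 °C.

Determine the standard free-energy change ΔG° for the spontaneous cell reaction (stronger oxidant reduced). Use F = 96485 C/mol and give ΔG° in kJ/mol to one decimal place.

-304.9 kJ/mol

Zn²⁺/Zn (E° = -0.79 V) is the cathode; Mg²⁺/Mg (E° = -2.37 V) is the anode, so E°cell = +1.58 V.
Balancing electrons gives n = 2 (lcm of 2 and 2).
ΔG° = −nFE° = −(2)(96485)(+1.58) = -304,893 J = -304.9 kJ/mol.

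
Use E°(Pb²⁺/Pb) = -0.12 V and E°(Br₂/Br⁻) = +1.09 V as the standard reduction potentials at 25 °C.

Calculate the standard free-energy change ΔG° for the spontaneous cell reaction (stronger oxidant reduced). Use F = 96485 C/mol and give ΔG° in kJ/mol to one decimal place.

Br₂/Br⁻ (E° = +1.09 V) is the cathode; Pb²⁺/Pb (E° = -0.12 V) is the anode, so E°cell = +1.21 V.
Balancing electrons gives n = 2 (lcm of 2 and 2).
ΔG° = −nFE° = −(2)(96485)(+1.21) = -233,494 J = -233.5 kJ/mol.

-233.5 kJ/mol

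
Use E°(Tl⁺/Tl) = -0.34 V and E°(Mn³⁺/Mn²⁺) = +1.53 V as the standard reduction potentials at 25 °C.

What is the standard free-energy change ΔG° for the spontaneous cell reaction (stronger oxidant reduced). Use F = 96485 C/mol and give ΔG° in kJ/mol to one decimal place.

Mn³⁺/Mn²⁺ (E° = +1.53 V) is the cathode; Tl⁺/Tl (E° = -0.34 V) is the anode, so E°cell = +1.87 V.
Balancing electrons gives n = 1 (lcm of 1 and 1).
ΔG° = −nFE° = −(1)(96485)(+1.87) = -180,427 J = -180.4 kJ/mol.

-180.4 kJ/mol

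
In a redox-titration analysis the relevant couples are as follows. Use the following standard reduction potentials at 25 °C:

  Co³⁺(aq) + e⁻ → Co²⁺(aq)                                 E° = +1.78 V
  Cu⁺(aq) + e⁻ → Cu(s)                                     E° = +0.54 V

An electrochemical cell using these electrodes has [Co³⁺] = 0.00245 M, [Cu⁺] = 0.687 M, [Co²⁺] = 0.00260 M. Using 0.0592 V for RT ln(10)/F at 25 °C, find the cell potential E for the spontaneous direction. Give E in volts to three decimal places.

Co³⁺/Co²⁺ is the cathode (higher E°), Cu⁺/Cu the anode: E°cell = +1.78 − (+0.54) = +1.24 V, n = 1.
Overall: Co³⁺(aq) + Cu(s) → Co²⁺(aq) + Cu⁺(aq)
Q = [Co²⁺]·[Cu⁺] / ([Co³⁺]); log Q = -0.137.
E = E° − (0.0592/n) log Q = +1.24 − (0.0592/1)(-0.137) = +1.248 V.

+1.248 V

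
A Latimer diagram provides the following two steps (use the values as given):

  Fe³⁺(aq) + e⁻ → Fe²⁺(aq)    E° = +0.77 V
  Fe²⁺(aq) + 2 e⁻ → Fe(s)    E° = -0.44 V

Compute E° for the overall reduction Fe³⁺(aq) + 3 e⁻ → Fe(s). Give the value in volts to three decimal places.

Adding the free-energy changes (−nFE°) of the two steps gives −n₃FE°₃ = −n₁FE°₁ − n₂FE°₂.
E°₃ = (1×+0.77 + 2×-0.44) / 3 = (-0.110) / 3 = -0.037 V.

-0.037 V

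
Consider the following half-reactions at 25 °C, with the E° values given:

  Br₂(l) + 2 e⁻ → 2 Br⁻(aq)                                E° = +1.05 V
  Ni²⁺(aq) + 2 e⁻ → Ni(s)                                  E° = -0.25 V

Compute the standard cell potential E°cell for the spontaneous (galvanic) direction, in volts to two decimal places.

The Br₂/Br⁻ couple has the higher reduction potential, so it is the cathode; Ni²⁺/Ni is oxidised at the anode.
E°cell = E°(cathode) − E°(anode) = (+1.05) − (-0.25) = +1.30 V.

+1.30 V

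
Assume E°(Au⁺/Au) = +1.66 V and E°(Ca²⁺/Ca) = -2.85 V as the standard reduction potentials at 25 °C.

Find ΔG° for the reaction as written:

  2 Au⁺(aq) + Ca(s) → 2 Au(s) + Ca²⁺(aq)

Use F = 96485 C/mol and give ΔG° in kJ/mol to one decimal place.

-870.3 kJ/mol

As written, Au⁺/Au is reduced (cathode) and Ca²⁺/Ca is oxidised (anode), so E°cell = (+1.66) − (-2.85) = +4.51 V.
Balancing electrons gives n = 2.
ΔG° = −nFE° = −(2)(96485)(+4.51) = -870,295 J = -870.3 kJ/mol.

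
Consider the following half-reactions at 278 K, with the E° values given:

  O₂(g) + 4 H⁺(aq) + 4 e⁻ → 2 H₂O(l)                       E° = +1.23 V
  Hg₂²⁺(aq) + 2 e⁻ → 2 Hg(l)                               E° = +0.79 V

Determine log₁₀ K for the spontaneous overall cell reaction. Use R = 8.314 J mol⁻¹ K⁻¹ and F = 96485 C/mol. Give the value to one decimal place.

31.9

Cathode: O₂/H₂O; anode: Hg₂²⁺/Hg. E°cell = (+1.23) − (+0.79) = +0.44 V, with n = 4.
ΔG° = −nFE° = −RT ln K, so ln K = nFE°/(RT) = (4)(96485)(+0.44) / ((8.314)(278)) = 73.471.
log₁₀ K = 73.471 / ln 10 = 31.9.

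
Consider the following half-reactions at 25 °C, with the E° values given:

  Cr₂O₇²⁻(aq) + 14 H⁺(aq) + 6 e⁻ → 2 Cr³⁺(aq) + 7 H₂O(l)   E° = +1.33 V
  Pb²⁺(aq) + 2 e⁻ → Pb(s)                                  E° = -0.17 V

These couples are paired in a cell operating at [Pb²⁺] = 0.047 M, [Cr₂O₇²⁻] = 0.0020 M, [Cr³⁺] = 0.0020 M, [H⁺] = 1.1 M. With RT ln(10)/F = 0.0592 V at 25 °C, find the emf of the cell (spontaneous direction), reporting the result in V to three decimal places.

+1.572 V

Cr₂O₇²⁻/Cr³⁺ is the cathode (higher E°), Pb²⁺/Pb the anode: E°cell = +1.33 − (-0.17) = +1.50 V, n = 6.
Overall: Cr₂O₇²⁻(aq) + 14 H⁺(aq) + 3 Pb(s) → 2 Cr³⁺(aq) + 7 H₂O(l) + 3 Pb²⁺(aq)
Q = [Cr³⁺]^2·[Pb²⁺]^3 / ([Cr₂O₇²⁻]·[H⁺]^14); log Q = -7.262.
E = E° − (0.0592/n) log Q = +1.50 − (0.0592/6)(-7.262) = +1.572 V.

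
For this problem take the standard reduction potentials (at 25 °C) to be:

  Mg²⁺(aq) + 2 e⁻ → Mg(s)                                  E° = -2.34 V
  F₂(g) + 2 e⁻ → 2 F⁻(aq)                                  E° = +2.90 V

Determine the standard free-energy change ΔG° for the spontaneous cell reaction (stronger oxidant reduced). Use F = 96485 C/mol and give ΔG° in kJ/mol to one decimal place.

-1011.2 kJ/mol

F₂/F⁻ (E° = +2.90 V) is the cathode; Mg²⁺/Mg (E° = -2.34 V) is the anode, so E°cell = +5.24 V.
Balancing electrons gives n = 2 (lcm of 2 and 2).
ΔG° = −nFE° = −(2)(96485)(+5.24) = -1,011,163 J = -1011.2 kJ/mol.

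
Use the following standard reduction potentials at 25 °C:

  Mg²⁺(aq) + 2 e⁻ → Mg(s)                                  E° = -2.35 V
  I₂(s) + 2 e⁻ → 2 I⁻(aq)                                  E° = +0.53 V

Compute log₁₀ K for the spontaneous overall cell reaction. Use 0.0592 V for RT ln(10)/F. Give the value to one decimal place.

97.3

Cathode: I₂/I⁻; anode: Mg²⁺/Mg. E°cell = +2.88 V, n = 2.
log K = nE°cell / 0.0592 = (2)(+2.88) / 0.0592 = 97.3.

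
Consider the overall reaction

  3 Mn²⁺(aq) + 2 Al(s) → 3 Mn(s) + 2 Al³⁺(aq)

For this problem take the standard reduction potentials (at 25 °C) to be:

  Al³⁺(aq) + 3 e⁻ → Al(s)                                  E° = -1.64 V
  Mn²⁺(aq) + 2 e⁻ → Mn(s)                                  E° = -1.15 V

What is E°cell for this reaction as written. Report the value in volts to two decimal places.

+0.49 V

The Mn²⁺/Mn couple has the higher reduction potential, so it is the cathode; Al³⁺/Al is oxidised at the anode.
E°cell = E°(cathode) − E°(anode) = (-1.15) − (-1.64) = +0.49 V.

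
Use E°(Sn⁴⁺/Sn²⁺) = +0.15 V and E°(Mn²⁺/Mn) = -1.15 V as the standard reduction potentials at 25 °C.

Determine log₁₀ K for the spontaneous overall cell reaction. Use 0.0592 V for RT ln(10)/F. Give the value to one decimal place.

Cathode: Sn⁴⁺/Sn²⁺; anode: Mn²⁺/Mn. E°cell = +1.30 V, n = 2.
log K = nE°cell / 0.0592 = (2)(+1.30) / 0.0592 = 43.9.

43.9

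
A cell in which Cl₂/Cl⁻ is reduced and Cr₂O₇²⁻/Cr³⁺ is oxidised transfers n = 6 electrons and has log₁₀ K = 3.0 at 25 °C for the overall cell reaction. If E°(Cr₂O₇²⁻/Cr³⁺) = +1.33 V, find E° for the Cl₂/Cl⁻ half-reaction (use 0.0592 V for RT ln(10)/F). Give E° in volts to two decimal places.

+1.36 V

E°cell = (0.0592/n)·log K = (0.0592/6)(3.0) = +0.030 V.
Since Cl₂/Cl⁻ is the cathode and Cr₂O₇²⁻/Cr³⁺ the anode, E°cell = E°(Cl₂/Cl⁻) − E°(Cr₂O₇²⁻/Cr³⁺).
So E°(Cl₂/Cl⁻) = E°cell + E°(Cr₂O₇²⁻/Cr³⁺) = +0.030 + (+1.33) = +1.36 V.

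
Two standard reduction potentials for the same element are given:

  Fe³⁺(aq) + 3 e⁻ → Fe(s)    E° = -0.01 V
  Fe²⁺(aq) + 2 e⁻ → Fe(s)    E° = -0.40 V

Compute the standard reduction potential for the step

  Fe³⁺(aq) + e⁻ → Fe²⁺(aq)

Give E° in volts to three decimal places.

Sequential free energies add, so n₃E°₃ = n₁E°₁ + n₂E°₂.
With n₃ = 3, and the known step contributing 2×(-0.40) V, the unknown satisfies 1·E° = 3×(-0.01) − 2×(-0.40) = +0.770.
E° = +0.770 / 1 = +0.770 V.

+0.770 V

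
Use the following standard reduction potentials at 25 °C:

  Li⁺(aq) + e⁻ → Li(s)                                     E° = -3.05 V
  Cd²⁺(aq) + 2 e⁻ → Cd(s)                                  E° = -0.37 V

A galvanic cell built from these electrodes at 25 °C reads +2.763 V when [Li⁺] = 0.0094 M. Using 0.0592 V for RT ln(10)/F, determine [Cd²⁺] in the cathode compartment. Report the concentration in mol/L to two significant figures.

0.056 M

Cd²⁺/Cd is the cathode, Li⁺/Li the anode: E°cell = +2.68 V, n = 2.
Overall reaction: Cd²⁺(aq) + 2 Li(s) → Cd(s) + 2 Li⁺(aq); Q = [Li⁺]^2/[Cd²⁺]^1.
From E = E° − (0.0592/n) log Q: log Q = (E° − E)·n/0.0592 = (+2.68 − (+2.763))·2/0.0592 = -2.8041.
So 1·log[Cd²⁺] = 2·log(0.0094) − log Q = -4.0537 − (-2.8041) = -1.2496; [Cd²⁺] = 10^(-1.2496) ≈ 0.056 M.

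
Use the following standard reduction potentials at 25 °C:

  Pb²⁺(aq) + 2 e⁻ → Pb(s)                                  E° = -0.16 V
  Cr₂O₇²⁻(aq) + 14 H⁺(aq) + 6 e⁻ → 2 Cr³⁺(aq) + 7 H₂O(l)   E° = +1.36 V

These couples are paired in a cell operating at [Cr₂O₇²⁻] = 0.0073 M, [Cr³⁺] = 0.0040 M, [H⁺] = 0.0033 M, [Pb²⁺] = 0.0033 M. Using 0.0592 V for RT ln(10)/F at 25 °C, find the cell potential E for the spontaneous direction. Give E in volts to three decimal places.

+1.277 V

Cr₂O₇²⁻/Cr³⁺ is the cathode (higher E°), Pb²⁺/Pb the anode: E°cell = +1.36 − (-0.16) = +1.52 V, n = 6.
Overall: Cr₂O₇²⁻(aq) + 14 H⁺(aq) + 3 Pb(s) → 2 Cr³⁺(aq) + 7 H₂O(l) + 3 Pb²⁺(aq)
Q = [Cr³⁺]^2·[Pb²⁺]^3 / ([Cr₂O₇²⁻]·[H⁺]^14); log Q = 24.637.
E = E° − (0.0592/n) log Q = +1.52 − (0.0592/6)(24.637) = +1.277 V.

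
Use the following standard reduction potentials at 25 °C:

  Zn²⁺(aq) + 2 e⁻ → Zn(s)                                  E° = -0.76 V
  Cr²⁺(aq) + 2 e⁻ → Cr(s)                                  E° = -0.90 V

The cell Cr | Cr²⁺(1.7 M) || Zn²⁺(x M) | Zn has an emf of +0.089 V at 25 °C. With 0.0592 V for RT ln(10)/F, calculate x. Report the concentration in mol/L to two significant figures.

Zn²⁺/Zn is the cathode, Cr²⁺/Cr the anode: E°cell = +0.14 V, n = 2.
Overall reaction: Zn²⁺(aq) + Cr(s) → Zn(s) + Cr²⁺(aq); Q = [Cr²⁺]^1/[Zn²⁺]^1.
From E = E° − (0.0592/n) log Q: log Q = (E° − E)·n/0.0592 = (+0.14 − (+0.089))·2/0.0592 = 1.7230.
So 1·log[Zn²⁺] = 1·log(1.7) − log Q = 0.2304 − (1.7230) = -1.4926; [Zn²⁺] = 10^(-1.4926) ≈ 0.032 M.

0.032 M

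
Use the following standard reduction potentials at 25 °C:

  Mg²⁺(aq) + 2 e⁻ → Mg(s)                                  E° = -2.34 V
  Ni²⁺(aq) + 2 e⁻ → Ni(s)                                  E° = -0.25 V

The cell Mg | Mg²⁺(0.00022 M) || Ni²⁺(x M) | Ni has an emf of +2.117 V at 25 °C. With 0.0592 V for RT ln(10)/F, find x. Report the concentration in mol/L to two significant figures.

0.0018 M

Ni²⁺/Ni is the cathode, Mg²⁺/Mg the anode: E°cell = +2.09 V, n = 2.
Overall reaction: Ni²⁺(aq) + Mg(s) → Ni(s) + Mg²⁺(aq); Q = [Mg²⁺]^1/[Ni²⁺]^1.
From E = E° − (0.0592/n) log Q: log Q = (E° − E)·n/0.0592 = (+2.09 − (+2.117))·2/0.0592 = -0.9122.
So 1·log[Ni²⁺] = 1·log(0.00022) − log Q = -3.6576 − (-0.9122) = -2.7454; [Ni²⁺] = 10^(-2.7454) ≈ 0.0018 M.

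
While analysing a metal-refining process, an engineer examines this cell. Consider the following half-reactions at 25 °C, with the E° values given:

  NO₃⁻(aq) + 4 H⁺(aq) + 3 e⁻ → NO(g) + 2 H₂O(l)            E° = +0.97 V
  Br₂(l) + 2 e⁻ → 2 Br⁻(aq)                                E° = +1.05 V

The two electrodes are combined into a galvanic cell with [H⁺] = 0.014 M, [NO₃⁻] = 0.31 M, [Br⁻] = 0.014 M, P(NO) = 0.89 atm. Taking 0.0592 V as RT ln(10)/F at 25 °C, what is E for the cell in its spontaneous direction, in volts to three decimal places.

+0.345 V

Br₂/Br⁻ is the cathode (higher E°), NO₃⁻/NO the anode: E°cell = +1.05 − (+0.97) = +0.08 V, n = 6.
Overall: 3 Br₂(l) + 2 NO(g) + 4 H₂O(l) → 6 Br⁻(aq) + 2 NO₃⁻(aq) + 8 H⁺(aq)
Q = [Br⁻]^6·[NO₃⁻]^2·[H⁺]^8 / (P(NO)^2); log Q = -26.870.
E = E° − (0.0592/n) log Q = +0.08 − (0.0592/6)(-26.870) = +0.345 V.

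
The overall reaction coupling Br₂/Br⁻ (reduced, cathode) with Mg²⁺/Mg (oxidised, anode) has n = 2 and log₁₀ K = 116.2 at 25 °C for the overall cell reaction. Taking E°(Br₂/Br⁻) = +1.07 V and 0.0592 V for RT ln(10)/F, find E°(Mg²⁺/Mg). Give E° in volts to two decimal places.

-2.37 V

E°cell = (0.0592/n)·log K = (0.0592/2)(116.2) = +3.440 V.
Since Br₂/Br⁻ is the cathode and Mg²⁺/Mg the anode, E°cell = E°(Br₂/Br⁻) − E°(Mg²⁺/Mg).
So E°(Mg²⁺/Mg) = E°(Br₂/Br⁻) − E°cell = (+1.07) − (+3.440) = -2.37 V.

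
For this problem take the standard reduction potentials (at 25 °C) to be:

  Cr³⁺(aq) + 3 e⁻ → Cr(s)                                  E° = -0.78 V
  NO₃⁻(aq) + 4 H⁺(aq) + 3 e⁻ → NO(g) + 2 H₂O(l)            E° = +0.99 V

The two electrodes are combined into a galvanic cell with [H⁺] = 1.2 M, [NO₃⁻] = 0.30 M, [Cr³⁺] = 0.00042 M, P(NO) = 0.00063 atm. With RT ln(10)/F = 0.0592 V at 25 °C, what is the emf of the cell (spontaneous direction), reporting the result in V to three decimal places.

+1.896 V

NO₃⁻/NO is the cathode (higher E°), Cr³⁺/Cr the anode: E°cell = +0.99 − (-0.78) = +1.77 V, n = 3.
Overall: NO₃⁻(aq) + 4 H⁺(aq) + Cr(s) → NO(g) + 2 H₂O(l) + Cr³⁺(aq)
Q = P(NO)·[Cr³⁺] / ([NO₃⁻]·[H⁺]^4); log Q = -6.371.
E = E° − (0.0592/n) log Q = +1.77 − (0.0592/3)(-6.371) = +1.896 V.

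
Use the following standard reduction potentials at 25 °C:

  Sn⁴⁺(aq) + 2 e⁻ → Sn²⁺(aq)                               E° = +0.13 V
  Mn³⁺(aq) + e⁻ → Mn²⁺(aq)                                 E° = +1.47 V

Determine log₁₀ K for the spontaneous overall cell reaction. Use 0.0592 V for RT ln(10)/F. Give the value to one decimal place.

Cathode: Mn³⁺/Mn²⁺; anode: Sn⁴⁺/Sn²⁺. E°cell = +1.34 V, n = 2.
log K = nE°cell / 0.0592 = (2)(+1.34) / 0.0592 = 45.3.

45.3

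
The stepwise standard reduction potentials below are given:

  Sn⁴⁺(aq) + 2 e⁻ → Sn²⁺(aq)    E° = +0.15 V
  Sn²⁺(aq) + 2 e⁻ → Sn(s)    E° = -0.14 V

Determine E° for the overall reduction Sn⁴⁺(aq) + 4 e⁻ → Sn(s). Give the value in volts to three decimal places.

+0.005 V

Adding the free-energy changes (−nFE°) of the two steps gives −n₃FE°₃ = −n₁FE°₁ − n₂FE°₂.
E°₃ = (2×+0.15 + 2×-0.14) / 4 = (+0.020) / 4 = +0.005 V.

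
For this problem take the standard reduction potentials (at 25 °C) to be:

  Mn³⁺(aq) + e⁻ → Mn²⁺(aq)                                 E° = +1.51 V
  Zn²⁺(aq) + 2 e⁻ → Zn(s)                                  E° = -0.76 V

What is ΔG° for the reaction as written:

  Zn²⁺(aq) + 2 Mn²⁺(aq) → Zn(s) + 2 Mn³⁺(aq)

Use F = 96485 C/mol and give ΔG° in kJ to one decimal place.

+438.0 kJ

As written, Zn²⁺/Zn is reduced (cathode) and Mn³⁺/Mn²⁺ is oxidised (anode), so E°cell = (-0.76) − (+1.51) = -2.27 V.
Balancing electrons gives n = 2.
ΔG° = −nFE° = −(2)(96485)(-2.27) = 438,042 J = +438.0 kJ.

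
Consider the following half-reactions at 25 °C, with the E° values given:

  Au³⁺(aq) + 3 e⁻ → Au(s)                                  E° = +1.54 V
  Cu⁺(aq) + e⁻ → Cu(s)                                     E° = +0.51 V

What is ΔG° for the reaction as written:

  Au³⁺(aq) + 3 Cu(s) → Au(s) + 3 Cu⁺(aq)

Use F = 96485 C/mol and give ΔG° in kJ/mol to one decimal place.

-298.1 kJ/mol

As written, Au³⁺/Au is reduced (cathode) and Cu⁺/Cu is oxidised (anode), so E°cell = (+1.54) − (+0.51) = +1.03 V.
Balancing electrons gives n = 3.
ΔG° = −nFE° = −(3)(96485)(+1.03) = -298,139 J = -298.1 kJ/mol.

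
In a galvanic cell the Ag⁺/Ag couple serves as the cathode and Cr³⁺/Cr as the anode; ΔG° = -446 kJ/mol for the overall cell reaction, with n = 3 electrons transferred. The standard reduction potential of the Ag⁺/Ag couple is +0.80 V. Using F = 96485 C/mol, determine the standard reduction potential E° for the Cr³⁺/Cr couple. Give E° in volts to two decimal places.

-0.74 V

E°cell = −ΔG°/(nF) = −(-446×10³)/((3)(96485)) = +1.541 V.
Since Ag⁺/Ag is the cathode and Cr³⁺/Cr the anode, E°cell = E°(Ag⁺/Ag) − E°(Cr³⁺/Cr).
So E°(Cr³⁺/Cr) = E°(Ag⁺/Ag) − E°cell = (+0.80) − (+1.541) = -0.74 V.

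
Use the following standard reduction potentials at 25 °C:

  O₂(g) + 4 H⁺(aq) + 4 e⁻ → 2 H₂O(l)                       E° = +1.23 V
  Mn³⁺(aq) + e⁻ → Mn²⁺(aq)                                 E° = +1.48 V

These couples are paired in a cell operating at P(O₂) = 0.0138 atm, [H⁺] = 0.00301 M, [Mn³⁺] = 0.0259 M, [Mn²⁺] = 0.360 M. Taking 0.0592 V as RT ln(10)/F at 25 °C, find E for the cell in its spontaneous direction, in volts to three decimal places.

Mn³⁺/Mn²⁺ is the cathode (higher E°), O₂/H₂O the anode: E°cell = +1.48 − (+1.23) = +0.25 V, n = 4.
Overall: 4 Mn³⁺(aq) + 2 H₂O(l) → 4 Mn²⁺(aq) + O₂(g) + 4 H⁺(aq)
Q = [Mn²⁺]^4·P(O₂)·[H⁺]^4 / ([Mn³⁺]^4); log Q = -7.374.
E = E° − (0.0592/n) log Q = +0.25 − (0.0592/4)(-7.374) = +0.359 V.

+0.359 V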